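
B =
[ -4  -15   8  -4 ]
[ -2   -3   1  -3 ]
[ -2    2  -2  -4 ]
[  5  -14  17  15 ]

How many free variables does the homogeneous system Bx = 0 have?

Row reduce to echelon form.
R2 ← R2 − (1/2)·R1: [0, 9/2, -3, -1]
R3 ← R3 − (1/2)·R1: [0, 19/2, -6, -2]
R4 ← R4 + (5/4)·R1: [0, -131/4, 27, 10]
R3 ← R3 − (19/9)·R2: [0, 0, 1/3, 1/9]
R4 ← R4 + (131/18)·R2: [0, 0, 31/6, 49/18]
R4 ← R4 − (31/2)·R3: [0, 0, 0, 1]
4 nonzero rows, so rank(B) = 4.
B has 4 columns; by rank–nullity, nullity = 4 − 4 = 0.

0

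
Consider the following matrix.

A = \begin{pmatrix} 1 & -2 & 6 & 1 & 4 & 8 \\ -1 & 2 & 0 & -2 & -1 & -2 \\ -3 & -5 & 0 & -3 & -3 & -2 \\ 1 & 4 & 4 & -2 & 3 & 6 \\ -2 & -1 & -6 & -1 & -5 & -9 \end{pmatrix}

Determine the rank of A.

4

Row reduce to echelon form.
R2 ← R2 + R1: [0, 0, 6, -1, 3, 6]
R3 ← R3 + (3)·R1: [0, -11, 18, 0, 9, 22]
R4 ← R4 − R1: [0, 6, -2, -3, -1, -2]
R5 ← R5 + (2)·R1: [0, -5, 6, 1, 3, 7]
Swap R2 ↔ R3
R4 ← R4 + (6/11)·R2: [0, 0, 86/11, -3, 43/11, 10]
R5 ← R5 − (5/11)·R2: [0, 0, -24/11, 1, -12/11, -3]
R4 ← R4 − (43/33)·R3: [0, 0, 0, -56/33, 0, 24/11]
R5 ← R5 + (4/11)·R3: [0, 0, 0, 7/11, 0, -9/11]
R5 ← R5 + (3/8)·R4: [0, 0, 0, 0, 0, 0]
Echelon form has 4 nonzero rows, so rank(A) = 4.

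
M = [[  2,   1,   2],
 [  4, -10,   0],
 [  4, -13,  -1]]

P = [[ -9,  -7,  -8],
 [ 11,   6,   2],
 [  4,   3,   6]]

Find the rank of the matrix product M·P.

First compute MP:
[[  1,  -2,  -2],
 [-146, -88, -52],
 [-183, -109, -64]]
Now row reduce the product.
R2 ← R2 + (146)·R1: [0, -380, -344]
R3 ← R3 + (183)·R1: [0, -475, -430]
R3 ← R3 − (5/4)·R2: [0, 0, 0]
2 nonzero rows, so rank(MP) = 2.

2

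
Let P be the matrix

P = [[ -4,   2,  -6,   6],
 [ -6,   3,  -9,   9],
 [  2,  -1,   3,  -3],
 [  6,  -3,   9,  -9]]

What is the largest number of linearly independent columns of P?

Row reduce to echelon form.
R2 ← R2 − (3/2)·R1: [0, 0, 0, 0]
R3 ← R3 + (1/2)·R1: [0, 0, 0, 0]
R4 ← R4 + (3/2)·R1: [0, 0, 0, 0]
Echelon form has 1 nonzero row, so rank(P) = 1.
The rank gives the maximum number of linearly independent columns: 1.

1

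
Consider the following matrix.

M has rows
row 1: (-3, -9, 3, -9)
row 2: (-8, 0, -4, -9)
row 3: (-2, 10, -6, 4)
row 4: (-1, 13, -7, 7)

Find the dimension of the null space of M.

Row reduce to echelon form.
R2 ← R2 − (8/3)·R1: [0, 24, -12, 15]
R3 ← R3 − (2/3)·R1: [0, 16, -8, 10]
R4 ← R4 − (1/3)·R1: [0, 16, -8, 10]
R3 ← R3 − (2/3)·R2: [0, 0, 0, 0]
R4 ← R4 − (2/3)·R2: [0, 0, 0, 0]
2 nonzero rows, so rank(M) = 2.
M has 4 columns; by rank–nullity, nullity = 4 − 2 = 2.

2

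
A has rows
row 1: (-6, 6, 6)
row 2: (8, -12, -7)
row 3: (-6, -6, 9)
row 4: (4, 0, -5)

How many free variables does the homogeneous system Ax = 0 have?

1

Row reduce to echelon form.
R2 ← R2 + (4/3)·R1: [0, -4, 1]
R3 ← R3 − R1: [0, -12, 3]
R4 ← R4 + (2/3)·R1: [0, 4, -1]
R3 ← R3 − (3)·R2: [0, 0, 0]
R4 ← R4 + R2: [0, 0, 0]
2 nonzero rows, so rank(A) = 2.
A has 3 columns; by rank–nullity, nullity = 3 − 2 = 1.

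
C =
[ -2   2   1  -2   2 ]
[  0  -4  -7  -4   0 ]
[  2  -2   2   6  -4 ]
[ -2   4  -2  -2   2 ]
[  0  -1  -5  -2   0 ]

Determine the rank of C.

Row reduce to echelon form.
R3 ← R3 + R1: [0, 0, 3, 4, -2]
R4 ← R4 − R1: [0, 2, -3, 0, 0]
R4 ← R4 + (1/2)·R2: [0, 0, -13/2, -2, 0]
R5 ← R5 − (1/4)·R2: [0, 0, -13/4, -1, 0]
R4 ← R4 + (13/6)·R3: [0, 0, 0, 20/3, -13/3]
R5 ← R5 + (13/12)·R3: [0, 0, 0, 10/3, -13/6]
R5 ← R5 − (1/2)·R4: [0, 0, 0, 0, 0]
Echelon form has 4 nonzero rows, so rank(C) = 4.

4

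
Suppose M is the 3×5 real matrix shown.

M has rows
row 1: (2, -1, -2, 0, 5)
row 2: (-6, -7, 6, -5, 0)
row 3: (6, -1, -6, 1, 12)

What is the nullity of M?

3

Row reduce to echelon form.
R2 ← R2 + (3)·R1: [0, -10, 0, -5, 15]
R3 ← R3 − (3)·R1: [0, 2, 0, 1, -3]
R3 ← R3 + (1/5)·R2: [0, 0, 0, 0, 0]
2 nonzero rows, so rank(M) = 2.
M has 5 columns; by rank–nullity, nullity = 5 − 2 = 3.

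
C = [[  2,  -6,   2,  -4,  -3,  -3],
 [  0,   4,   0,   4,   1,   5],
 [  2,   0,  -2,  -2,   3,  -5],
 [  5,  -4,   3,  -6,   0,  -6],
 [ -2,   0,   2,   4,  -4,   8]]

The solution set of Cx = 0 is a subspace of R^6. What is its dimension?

Row reduce to echelon form.
R3 ← R3 − R1: [0, 6, -4, 2, 6, -2]
R4 ← R4 − (5/2)·R1: [0, 11, -2, 4, 15/2, 3/2]
R5 ← R5 + R1: [0, -6, 4, 0, -7, 5]
R3 ← R3 − (3/2)·R2: [0, 0, -4, -4, 9/2, -19/2]
R4 ← R4 − (11/4)·R2: [0, 0, -2, -7, 19/4, -49/4]
R5 ← R5 + (3/2)·R2: [0, 0, 4, 6, -11/2, 25/2]
R4 ← R4 − (1/2)·R3: [0, 0, 0, -5, 5/2, -15/2]
R5 ← R5 + R3: [0, 0, 0, 2, -1, 3]
R5 ← R5 + (2/5)·R4: [0, 0, 0, 0, 0, 0]
4 nonzero rows, so rank(C) = 4.
C has 6 columns; by rank–nullity, nullity = 6 − 4 = 2.

2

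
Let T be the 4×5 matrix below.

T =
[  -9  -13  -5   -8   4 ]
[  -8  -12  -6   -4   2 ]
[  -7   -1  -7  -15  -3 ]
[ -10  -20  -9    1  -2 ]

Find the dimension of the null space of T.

1

Row reduce to echelon form.
R2 ← R2 − (8/9)·R1: [0, -4/9, -14/9, 28/9, -14/9]
R3 ← R3 − (7/9)·R1: [0, 82/9, -28/9, -79/9, -55/9]
R4 ← R4 − (10/9)·R1: [0, -50/9, -31/9, 89/9, -58/9]
R3 ← R3 + (41/2)·R2: [0, 0, -35, 55, -38]
R4 ← R4 − (25/2)·R2: [0, 0, 16, -29, 13]
R4 ← R4 + (16/35)·R3: [0, 0, 0, -27/7, -153/35]
4 nonzero rows, so rank(T) = 4.
T has 5 columns; by rank–nullity, nullity = 5 − 4 = 1.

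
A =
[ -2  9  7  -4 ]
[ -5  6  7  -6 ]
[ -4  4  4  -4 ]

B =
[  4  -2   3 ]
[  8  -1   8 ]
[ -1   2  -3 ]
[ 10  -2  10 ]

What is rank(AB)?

First compute AB:
[[ 17,  17,   5],
 [-39,  30, -48],
 [-28,  20, -32]]
Now row reduce the product.
R2 ← R2 + (39/17)·R1: [0, 69, -621/17]
R3 ← R3 + (28/17)·R1: [0, 48, -404/17]
R3 ← R3 − (16/23)·R2: [0, 0, 28/17]
3 nonzero rows, so rank(AB) = 3.

3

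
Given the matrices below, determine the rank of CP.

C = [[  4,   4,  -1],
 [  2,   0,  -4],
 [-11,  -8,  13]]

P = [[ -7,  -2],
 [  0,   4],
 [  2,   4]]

First compute CP:
[[-30,   4],
 [-22, -20],
 [103,  42]]
Now row reduce the product.
R2 ← R2 − (11/15)·R1: [0, -344/15]
R3 ← R3 + (103/30)·R1: [0, 836/15]
R3 ← R3 + (209/86)·R2: [0, 0]
2 nonzero rows, so rank(CP) = 2.

2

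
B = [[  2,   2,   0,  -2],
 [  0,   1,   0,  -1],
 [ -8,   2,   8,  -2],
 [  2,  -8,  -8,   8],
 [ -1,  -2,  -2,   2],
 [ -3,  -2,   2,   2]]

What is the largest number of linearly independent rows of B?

Row reduce to echelon form.
R3 ← R3 + (4)·R1: [0, 10, 8, -10]
R4 ← R4 − R1: [0, -10, -8, 10]
R5 ← R5 + (1/2)·R1: [0, -1, -2, 1]
R6 ← R6 + (3/2)·R1: [0, 1, 2, -1]
R3 ← R3 − (10)·R2: [0, 0, 8, 0]
R4 ← R4 + (10)·R2: [0, 0, -8, 0]
R5 ← R5 + R2: [0, 0, -2, 0]
R6 ← R6 − R2: [0, 0, 2, 0]
R4 ← R4 + R3: [0, 0, 0, 0]
R5 ← R5 + (1/4)·R3: [0, 0, 0, 0]
R6 ← R6 − (1/4)·R3: [0, 0, 0, 0]
Echelon form has 3 nonzero rows, so rank(B) = 3.
The rank gives the maximum number of linearly independent rows: 3.

3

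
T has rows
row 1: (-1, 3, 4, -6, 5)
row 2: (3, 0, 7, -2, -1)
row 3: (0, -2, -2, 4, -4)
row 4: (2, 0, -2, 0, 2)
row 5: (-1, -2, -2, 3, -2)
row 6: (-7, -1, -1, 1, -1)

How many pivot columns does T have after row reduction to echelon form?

4

Row reduce to echelon form.
R2 ← R2 + (3)·R1: [0, 9, 19, -20, 14]
R4 ← R4 + (2)·R1: [0, 6, 6, -12, 12]
R5 ← R5 − R1: [0, -5, -6, 9, -7]
R6 ← R6 − (7)·R1: [0, -22, -29, 43, -36]
R3 ← R3 + (2/9)·R2: [0, 0, 20/9, -4/9, -8/9]
R4 ← R4 − (2/3)·R2: [0, 0, -20/3, 4/3, 8/3]
R5 ← R5 + (5/9)·R2: [0, 0, 41/9, -19/9, 7/9]
R6 ← R6 + (22/9)·R2: [0, 0, 157/9, -53/9, -16/9]
R4 ← R4 + (3)·R3: [0, 0, 0, 0, 0]
R5 ← R5 − (41/20)·R3: [0, 0, 0, -6/5, 13/5]
R6 ← R6 − (157/20)·R3: [0, 0, 0, -12/5, 26/5]
Swap R4 ↔ R5
R6 ← R6 − (2)·R4: [0, 0, 0, 0, 0]
Echelon form has 4 nonzero rows, so rank(T) = 4.
Each nonzero row contributes one pivot column: 4 pivot columns.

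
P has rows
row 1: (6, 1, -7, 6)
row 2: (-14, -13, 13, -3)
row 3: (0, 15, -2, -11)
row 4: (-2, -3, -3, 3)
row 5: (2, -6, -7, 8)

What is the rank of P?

4

Row reduce to echelon form.
R2 ← R2 + (7/3)·R1: [0, -32/3, -10/3, 11]
R4 ← R4 + (1/3)·R1: [0, -8/3, -16/3, 5]
R5 ← R5 − (1/3)·R1: [0, -19/3, -14/3, 6]
R3 ← R3 + (45/32)·R2: [0, 0, -107/16, 143/32]
R4 ← R4 − (1/4)·R2: [0, 0, -9/2, 9/4]
R5 ← R5 − (19/32)·R2: [0, 0, -43/16, -17/32]
R4 ← R4 − (72/107)·R3: [0, 0, 0, -81/107]
R5 ← R5 − (43/107)·R3: [0, 0, 0, -249/107]
R5 ← R5 − (83/27)·R4: [0, 0, 0, 0]
Echelon form has 4 nonzero rows, so rank(P) = 4.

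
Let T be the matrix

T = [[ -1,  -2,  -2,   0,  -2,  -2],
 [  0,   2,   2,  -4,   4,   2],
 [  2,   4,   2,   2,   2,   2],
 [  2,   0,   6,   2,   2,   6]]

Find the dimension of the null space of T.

Row reduce to echelon form.
R3 ← R3 + (2)·R1: [0, 0, -2, 2, -2, -2]
R4 ← R4 + (2)·R1: [0, -4, 2, 2, -2, 2]
R4 ← R4 + (2)·R2: [0, 0, 6, -6, 6, 6]
R4 ← R4 + (3)·R3: [0, 0, 0, 0, 0, 0]
3 nonzero rows, so rank(T) = 3.
T has 6 columns; by rank–nullity, nullity = 6 − 3 = 3.

3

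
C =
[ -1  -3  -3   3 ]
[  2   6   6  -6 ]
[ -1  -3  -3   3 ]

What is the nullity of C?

Row reduce to echelon form.
R2 ← R2 + (2)·R1: [0, 0, 0, 0]
R3 ← R3 − R1: [0, 0, 0, 0]
1 nonzero row, so rank(C) = 1.
C has 4 columns; by rank–nullity, nullity = 4 − 1 = 3.

3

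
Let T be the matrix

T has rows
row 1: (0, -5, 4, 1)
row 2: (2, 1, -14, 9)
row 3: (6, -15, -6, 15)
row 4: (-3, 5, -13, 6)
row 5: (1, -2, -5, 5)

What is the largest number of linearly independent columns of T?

Row reduce to echelon form.
Swap R1 ↔ R2
R3 ← R3 − (3)·R1: [0, -18, 36, -12]
R4 ← R4 + (3/2)·R1: [0, 13/2, -34, 39/2]
R5 ← R5 − (1/2)·R1: [0, -5/2, 2, 1/2]
R3 ← R3 − (18/5)·R2: [0, 0, 108/5, -78/5]
R4 ← R4 + (13/10)·R2: [0, 0, -144/5, 104/5]
R5 ← R5 − (1/2)·R2: [0, 0, 0, 0]
R4 ← R4 + (4/3)·R3: [0, 0, 0, 0]
Echelon form has 3 nonzero rows, so rank(T) = 3.
The rank gives the maximum number of linearly independent columns: 3.

3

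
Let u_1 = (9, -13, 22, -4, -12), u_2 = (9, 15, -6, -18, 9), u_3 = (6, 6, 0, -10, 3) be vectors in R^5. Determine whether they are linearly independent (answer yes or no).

no

Form the matrix with these vectors as rows and row reduce.
R2 ← R2 − R1: [0, 28, -28, -14, 21]
R3 ← R3 − (2/3)·R1: [0, 44/3, -44/3, -22/3, 11]
R3 ← R3 − (11/21)·R2: [0, 0, 0, 0, 0]
2 nonzero rows, so the 3 vectors span a space of dimension 2.
Since 2 < 3, the vectors are linearly dependent.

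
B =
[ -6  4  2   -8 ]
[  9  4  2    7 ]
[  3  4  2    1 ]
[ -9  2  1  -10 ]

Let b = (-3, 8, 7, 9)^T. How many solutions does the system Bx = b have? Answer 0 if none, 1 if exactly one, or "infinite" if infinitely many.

Row reduce the augmented matrix [B | b].
R2 ← R2 + (3/2)·R1: [0, 10, 5, -5, 7/2]
R3 ← R3 + (1/2)·R1: [0, 6, 3, -3, 11/2]
R4 ← R4 − (3/2)·R1: [0, -4, -2, 2, 27/2]
R3 ← R3 − (3/5)·R2: [0, 0, 0, 0, 17/5]
R4 ← R4 + (2/5)·R2: [0, 0, 0, 0, 149/10]
R4 ← R4 − (149/34)·R3: [0, 0, 0, 0, 0]
The echelon form has 3 nonzero rows; the last pivot sits in the augmented column, so rank(B) = 2 but rank([B|b]) = 3.
Since the ranks differ, the system is inconsistent.
It has no solutions.

0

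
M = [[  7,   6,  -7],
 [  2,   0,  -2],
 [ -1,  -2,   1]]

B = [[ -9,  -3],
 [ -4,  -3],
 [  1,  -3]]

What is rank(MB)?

2

First compute MB:
[[-94, -18],
 [-20,   0],
 [ 18,   6]]
Now row reduce the product.
R2 ← R2 − (10/47)·R1: [0, 180/47]
R3 ← R3 + (9/47)·R1: [0, 120/47]
R3 ← R3 − (2/3)·R2: [0, 0]
2 nonzero rows, so rank(MB) = 2.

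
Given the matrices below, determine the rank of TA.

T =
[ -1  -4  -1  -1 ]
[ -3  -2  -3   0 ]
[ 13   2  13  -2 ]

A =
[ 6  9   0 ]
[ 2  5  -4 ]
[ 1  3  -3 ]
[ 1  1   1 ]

First compute TA:
[[-16, -33,  18],
 [-25, -46,  17],
 [ 93, 164, -49]]
Now row reduce the product.
R2 ← R2 − (25/16)·R1: [0, 89/16, -89/8]
R3 ← R3 + (93/16)·R1: [0, -445/16, 445/8]
R3 ← R3 + (5)·R2: [0, 0, 0]
2 nonzero rows, so rank(TA) = 2.

2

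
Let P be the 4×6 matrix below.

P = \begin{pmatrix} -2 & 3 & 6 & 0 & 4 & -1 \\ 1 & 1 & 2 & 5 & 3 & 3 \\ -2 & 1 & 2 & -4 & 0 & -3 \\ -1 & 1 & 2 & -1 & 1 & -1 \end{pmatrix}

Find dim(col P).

2

Row reduce to echelon form.
R2 ← R2 + (1/2)·R1: [0, 5/2, 5, 5, 5, 5/2]
R3 ← R3 − R1: [0, -2, -4, -4, -4, -2]
R4 ← R4 − (1/2)·R1: [0, -1/2, -1, -1, -1, -1/2]
R3 ← R3 + (4/5)·R2: [0, 0, 0, 0, 0, 0]
R4 ← R4 + (1/5)·R2: [0, 0, 0, 0, 0, 0]
Echelon form has 2 nonzero rows, so rank(P) = 2.
The column space has dimension equal to the rank: 2.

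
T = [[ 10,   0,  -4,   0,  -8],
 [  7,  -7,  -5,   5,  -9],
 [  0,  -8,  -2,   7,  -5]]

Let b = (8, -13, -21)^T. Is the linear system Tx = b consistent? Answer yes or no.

yes

Row reduce the augmented matrix [T | b].
R2 ← R2 − (7/10)·R1: [0, -7, -11/5, 5, -17/5, -93/5]
R3 ← R3 − (8/7)·R2: [0, 0, 18/35, 9/7, -39/35, 9/35]
The echelon form has 3 nonzero rows, and every pivot lies in the first 5 columns, so rank(T) = rank([T|b]) = 3.
The system is consistent.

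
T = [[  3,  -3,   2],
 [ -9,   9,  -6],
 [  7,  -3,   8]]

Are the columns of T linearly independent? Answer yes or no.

no

Row reduce T to echelon form.
R2 ← R2 + (3)·R1: [0, 0, 0]
R3 ← R3 − (7/3)·R1: [0, 4, 10/3]
Swap R2 ↔ R3
2 pivots among 3 columns.
Only 2 < 3 pivot columns, so the columns are linearly dependent.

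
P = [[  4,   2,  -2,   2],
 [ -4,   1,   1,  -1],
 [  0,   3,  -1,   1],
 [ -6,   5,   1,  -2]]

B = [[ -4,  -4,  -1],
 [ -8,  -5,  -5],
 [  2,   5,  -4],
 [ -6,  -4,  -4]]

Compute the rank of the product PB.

First compute PB:
[[-48, -44, -14],
 [ 16,  20,  -1],
 [-32, -24, -15],
 [ -2,  12, -15]]
Now row reduce the product.
R2 ← R2 + (1/3)·R1: [0, 16/3, -17/3]
R3 ← R3 − (2/3)·R1: [0, 16/3, -17/3]
R4 ← R4 − (1/24)·R1: [0, 83/6, -173/12]
R3 ← R3 − R2: [0, 0, 0]
R4 ← R4 − (83/32)·R2: [0, 0, 9/32]
Swap R3 ↔ R4
3 nonzero rows, so rank(PB) = 3.

3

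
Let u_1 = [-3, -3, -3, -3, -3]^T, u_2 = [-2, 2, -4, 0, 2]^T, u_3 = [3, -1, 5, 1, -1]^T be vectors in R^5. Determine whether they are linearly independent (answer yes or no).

no

Form the matrix with these vectors as rows and row reduce.
R2 ← R2 − (2/3)·R1: [0, 4, -2, 2, 4]
R3 ← R3 + R1: [0, -4, 2, -2, -4]
R3 ← R3 + R2: [0, 0, 0, 0, 0]
2 nonzero rows, so the 3 vectors span a space of dimension 2.
Since 2 < 3, the vectors are linearly dependent.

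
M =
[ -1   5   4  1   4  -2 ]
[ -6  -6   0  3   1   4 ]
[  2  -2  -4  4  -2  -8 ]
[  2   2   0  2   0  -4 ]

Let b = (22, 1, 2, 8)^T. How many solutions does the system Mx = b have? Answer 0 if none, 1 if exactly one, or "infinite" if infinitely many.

Row reduce the augmented matrix [M | b].
R2 ← R2 − (6)·R1: [0, -36, -24, -3, -23, 16, -131]
R3 ← R3 + (2)·R1: [0, 8, 4, 6, 6, -12, 46]
R4 ← R4 + (2)·R1: [0, 12, 8, 4, 8, -8, 52]
R3 ← R3 + (2/9)·R2: [0, 0, -4/3, 16/3, 8/9, -76/9, 152/9]
R4 ← R4 + (1/3)·R2: [0, 0, 0, 3, 1/3, -8/3, 25/3]
The echelon form has 4 nonzero rows, and every pivot lies in the first 6 columns, so rank(M) = rank([M|b]) = 4.
The system is consistent.
rank = 4 < 6 unknowns, so there are infinitely many solutions.

infinite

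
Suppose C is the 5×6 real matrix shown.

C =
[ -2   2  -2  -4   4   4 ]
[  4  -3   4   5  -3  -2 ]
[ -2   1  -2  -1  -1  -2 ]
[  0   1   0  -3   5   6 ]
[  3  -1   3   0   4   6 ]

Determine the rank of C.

2

Row reduce to echelon form.
R2 ← R2 + (2)·R1: [0, 1, 0, -3, 5, 6]
R3 ← R3 − R1: [0, -1, 0, 3, -5, -6]
R5 ← R5 + (3/2)·R1: [0, 2, 0, -6, 10, 12]
R3 ← R3 + R2: [0, 0, 0, 0, 0, 0]
R4 ← R4 − R2: [0, 0, 0, 0, 0, 0]
R5 ← R5 − (2)·R2: [0, 0, 0, 0, 0, 0]
Echelon form has 2 nonzero rows, so rank(C) = 2.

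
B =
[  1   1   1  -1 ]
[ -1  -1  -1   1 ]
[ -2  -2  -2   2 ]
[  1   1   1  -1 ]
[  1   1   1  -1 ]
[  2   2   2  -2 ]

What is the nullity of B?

Row reduce to echelon form.
R2 ← R2 + R1: [0, 0, 0, 0]
R3 ← R3 + (2)·R1: [0, 0, 0, 0]
R4 ← R4 − R1: [0, 0, 0, 0]
R5 ← R5 − R1: [0, 0, 0, 0]
R6 ← R6 − (2)·R1: [0, 0, 0, 0]
1 nonzero row, so rank(B) = 1.
B has 4 columns; by rank–nullity, nullity = 4 − 1 = 3.

3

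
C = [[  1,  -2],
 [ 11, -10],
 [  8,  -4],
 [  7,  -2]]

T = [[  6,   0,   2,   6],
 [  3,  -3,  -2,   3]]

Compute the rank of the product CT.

2

First compute CT:
[[  0,   6,   6,   0],
 [ 36,  30,  42,  36],
 [ 36,  12,  24,  36],
 [ 36,   6,  18,  36]]
Now row reduce the product.
Swap R1 ↔ R2
R3 ← R3 − R1: [0, -18, -18, 0]
R4 ← R4 − R1: [0, -24, -24, 0]
R3 ← R3 + (3)·R2: [0, 0, 0, 0]
R4 ← R4 + (4)·R2: [0, 0, 0, 0]
2 nonzero rows, so rank(CT) = 2.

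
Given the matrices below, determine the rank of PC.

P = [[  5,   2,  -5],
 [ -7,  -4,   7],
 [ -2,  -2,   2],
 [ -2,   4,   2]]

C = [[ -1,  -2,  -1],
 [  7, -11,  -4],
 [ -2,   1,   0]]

First compute PC:
[[ 19, -37, -13],
 [-35,  65,  23],
 [-16,  28,  10],
 [ 26, -38, -14]]
Now row reduce the product.
R2 ← R2 + (35/19)·R1: [0, -60/19, -18/19]
R3 ← R3 + (16/19)·R1: [0, -60/19, -18/19]
R4 ← R4 − (26/19)·R1: [0, 240/19, 72/19]
R3 ← R3 − R2: [0, 0, 0]
R4 ← R4 + (4)·R2: [0, 0, 0]
2 nonzero rows, so rank(PC) = 2.

2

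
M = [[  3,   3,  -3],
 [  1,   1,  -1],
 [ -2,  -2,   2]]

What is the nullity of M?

2

Row reduce to echelon form.
R2 ← R2 − (1/3)·R1: [0, 0, 0]
R3 ← R3 + (2/3)·R1: [0, 0, 0]
1 nonzero row, so rank(M) = 1.
M has 3 columns; by rank–nullity, nullity = 3 − 1 = 2.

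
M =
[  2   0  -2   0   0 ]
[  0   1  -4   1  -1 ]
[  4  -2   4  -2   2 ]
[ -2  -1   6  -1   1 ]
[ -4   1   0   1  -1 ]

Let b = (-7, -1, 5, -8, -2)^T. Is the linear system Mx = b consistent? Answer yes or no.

Row reduce the augmented matrix [M | b].
R3 ← R3 − (2)·R1: [0, -2, 8, -2, 2, 19]
R4 ← R4 + R1: [0, -1, 4, -1, 1, -15]
R5 ← R5 + (2)·R1: [0, 1, -4, 1, -1, -16]
R3 ← R3 + (2)·R2: [0, 0, 0, 0, 0, 17]
R4 ← R4 + R2: [0, 0, 0, 0, 0, -16]
R5 ← R5 − R2: [0, 0, 0, 0, 0, -15]
R4 ← R4 + (16/17)·R3: [0, 0, 0, 0, 0, 0]
R5 ← R5 + (15/17)·R3: [0, 0, 0, 0, 0, 0]
The echelon form has 3 nonzero rows; the last pivot sits in the augmented column, so rank(M) = 2 but rank([M|b]) = 3.
Since the ranks differ, the system is inconsistent.

no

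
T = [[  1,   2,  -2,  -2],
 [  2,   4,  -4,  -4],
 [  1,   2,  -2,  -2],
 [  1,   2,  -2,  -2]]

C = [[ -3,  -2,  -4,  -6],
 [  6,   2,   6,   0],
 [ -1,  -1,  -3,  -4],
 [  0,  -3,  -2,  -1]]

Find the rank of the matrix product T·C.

First compute TC:
[[ 11,  10,  18,   4],
 [ 22,  20,  36,   8],
 [ 11,  10,  18,   4],
 [ 11,  10,  18,   4]]
Now row reduce the product.
R2 ← R2 − (2)·R1: [0, 0, 0, 0]
R3 ← R3 − R1: [0, 0, 0, 0]
R4 ← R4 − R1: [0, 0, 0, 0]
1 nonzero row, so rank(TC) = 1.

1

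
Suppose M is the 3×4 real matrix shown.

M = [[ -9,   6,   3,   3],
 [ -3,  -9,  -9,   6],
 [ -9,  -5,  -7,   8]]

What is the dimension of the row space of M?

2

Row reduce to echelon form.
R2 ← R2 − (1/3)·R1: [0, -11, -10, 5]
R3 ← R3 − R1: [0, -11, -10, 5]
R3 ← R3 − R2: [0, 0, 0, 0]
Echelon form has 2 nonzero rows, so rank(M) = 2.
The row space has dimension equal to the rank: 2.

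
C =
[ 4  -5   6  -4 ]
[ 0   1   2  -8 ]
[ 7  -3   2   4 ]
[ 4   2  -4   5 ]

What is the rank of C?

Row reduce to echelon form.
R3 ← R3 − (7/4)·R1: [0, 23/4, -17/2, 11]
R4 ← R4 − R1: [0, 7, -10, 9]
R3 ← R3 − (23/4)·R2: [0, 0, -20, 57]
R4 ← R4 − (7)·R2: [0, 0, -24, 65]
R4 ← R4 − (6/5)·R3: [0, 0, 0, -17/5]
Echelon form has 4 nonzero rows, so rank(C) = 4.

4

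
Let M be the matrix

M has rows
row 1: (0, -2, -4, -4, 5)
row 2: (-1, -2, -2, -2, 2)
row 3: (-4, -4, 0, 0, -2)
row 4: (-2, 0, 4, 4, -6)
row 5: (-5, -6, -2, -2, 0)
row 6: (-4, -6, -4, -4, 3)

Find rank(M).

Row reduce to echelon form.
Swap R1 ↔ R2
R3 ← R3 − (4)·R1: [0, 4, 8, 8, -10]
R4 ← R4 − (2)·R1: [0, 4, 8, 8, -10]
R5 ← R5 − (5)·R1: [0, 4, 8, 8, -10]
R6 ← R6 − (4)·R1: [0, 2, 4, 4, -5]
R3 ← R3 + (2)·R2: [0, 0, 0, 0, 0]
R4 ← R4 + (2)·R2: [0, 0, 0, 0, 0]
R5 ← R5 + (2)·R2: [0, 0, 0, 0, 0]
R6 ← R6 + R2: [0, 0, 0, 0, 0]
Echelon form has 2 nonzero rows, so rank(M) = 2.

2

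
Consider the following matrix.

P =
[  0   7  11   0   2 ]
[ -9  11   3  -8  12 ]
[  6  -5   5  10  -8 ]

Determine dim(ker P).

Row reduce to echelon form.
Swap R1 ↔ R2
R3 ← R3 + (2/3)·R1: [0, 7/3, 7, 14/3, 0]
R3 ← R3 − (1/3)·R2: [0, 0, 10/3, 14/3, -2/3]
3 nonzero rows, so rank(P) = 3.
P has 5 columns; by rank–nullity, nullity = 5 − 3 = 2.

2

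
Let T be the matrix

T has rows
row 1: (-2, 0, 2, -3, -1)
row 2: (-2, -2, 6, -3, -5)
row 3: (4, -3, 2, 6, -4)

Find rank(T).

Row reduce to echelon form.
R2 ← R2 − R1: [0, -2, 4, 0, -4]
R3 ← R3 + (2)·R1: [0, -3, 6, 0, -6]
R3 ← R3 − (3/2)·R2: [0, 0, 0, 0, 0]
Echelon form has 2 nonzero rows, so rank(T) = 2.

2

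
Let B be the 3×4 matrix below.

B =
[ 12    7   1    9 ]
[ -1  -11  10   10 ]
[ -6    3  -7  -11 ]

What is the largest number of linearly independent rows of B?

3

Row reduce to echelon form.
R2 ← R2 + (1/12)·R1: [0, -125/12, 121/12, 43/4]
R3 ← R3 + (1/2)·R1: [0, 13/2, -13/2, -13/2]
R3 ← R3 + (78/125)·R2: [0, 0, -26/125, 26/125]
Echelon form has 3 nonzero rows, so rank(B) = 3.
The rank gives the maximum number of linearly independent rows: 3.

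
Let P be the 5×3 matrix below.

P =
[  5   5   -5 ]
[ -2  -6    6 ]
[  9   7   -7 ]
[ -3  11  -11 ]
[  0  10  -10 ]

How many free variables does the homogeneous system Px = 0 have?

Row reduce to echelon form.
R2 ← R2 + (2/5)·R1: [0, -4, 4]
R3 ← R3 − (9/5)·R1: [0, -2, 2]
R4 ← R4 + (3/5)·R1: [0, 14, -14]
R3 ← R3 − (1/2)·R2: [0, 0, 0]
R4 ← R4 + (7/2)·R2: [0, 0, 0]
R5 ← R5 + (5/2)·R2: [0, 0, 0]
2 nonzero rows, so rank(P) = 2.
P has 3 columns; by rank–nullity, nullity = 3 − 2 = 1.

1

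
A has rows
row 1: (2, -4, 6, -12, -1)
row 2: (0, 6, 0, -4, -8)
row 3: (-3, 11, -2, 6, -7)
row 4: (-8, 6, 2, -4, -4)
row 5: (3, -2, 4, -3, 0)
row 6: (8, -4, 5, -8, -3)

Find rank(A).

5

Row reduce to echelon form.
R3 ← R3 + (3/2)·R1: [0, 5, 7, -12, -17/2]
R4 ← R4 + (4)·R1: [0, -10, 26, -52, -8]
R5 ← R5 − (3/2)·R1: [0, 4, -5, 15, 3/2]
R6 ← R6 − (4)·R1: [0, 12, -19, 40, 1]
R3 ← R3 − (5/6)·R2: [0, 0, 7, -26/3, -11/6]
R4 ← R4 + (5/3)·R2: [0, 0, 26, -176/3, -64/3]
R5 ← R5 − (2/3)·R2: [0, 0, -5, 53/3, 41/6]
R6 ← R6 − (2)·R2: [0, 0, -19, 48, 17]
R4 ← R4 − (26/7)·R3: [0, 0, 0, -556/21, -305/21]
R5 ← R5 + (5/7)·R3: [0, 0, 0, 241/21, 116/21]
R6 ← R6 + (19/7)·R3: [0, 0, 0, 514/21, 505/42]
R5 ← R5 + (241/556)·R4: [0, 0, 0, 0, -429/556]
R6 ← R6 + (257/278)·R4: [0, 0, 0, 0, -195/139]
R6 ← R6 − (20/11)·R5: [0, 0, 0, 0, 0]
Echelon form has 5 nonzero rows, so rank(A) = 5.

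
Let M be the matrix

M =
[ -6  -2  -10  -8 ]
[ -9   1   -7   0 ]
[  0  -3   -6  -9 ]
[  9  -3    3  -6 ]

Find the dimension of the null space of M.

2

Row reduce to echelon form.
R2 ← R2 − (3/2)·R1: [0, 4, 8, 12]
R4 ← R4 + (3/2)·R1: [0, -6, -12, -18]
R3 ← R3 + (3/4)·R2: [0, 0, 0, 0]
R4 ← R4 + (3/2)·R2: [0, 0, 0, 0]
2 nonzero rows, so rank(M) = 2.
M has 4 columns; by rank–nullity, nullity = 4 − 2 = 2.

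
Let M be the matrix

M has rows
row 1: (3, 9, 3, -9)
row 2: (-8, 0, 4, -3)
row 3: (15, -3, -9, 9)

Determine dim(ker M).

2

Row reduce to echelon form.
R2 ← R2 + (8/3)·R1: [0, 24, 12, -27]
R3 ← R3 − (5)·R1: [0, -48, -24, 54]
R3 ← R3 + (2)·R2: [0, 0, 0, 0]
2 nonzero rows, so rank(M) = 2.
M has 4 columns; by rank–nullity, nullity = 4 − 2 = 2.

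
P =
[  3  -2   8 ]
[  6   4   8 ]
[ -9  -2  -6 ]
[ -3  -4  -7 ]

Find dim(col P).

3

Row reduce to echelon form.
R2 ← R2 − (2)·R1: [0, 8, -8]
R3 ← R3 + (3)·R1: [0, -8, 18]
R4 ← R4 + R1: [0, -6, 1]
R3 ← R3 + R2: [0, 0, 10]
R4 ← R4 + (3/4)·R2: [0, 0, -5]
R4 ← R4 + (1/2)·R3: [0, 0, 0]
Echelon form has 3 nonzero rows, so rank(P) = 3.
The column space has dimension equal to the rank: 3.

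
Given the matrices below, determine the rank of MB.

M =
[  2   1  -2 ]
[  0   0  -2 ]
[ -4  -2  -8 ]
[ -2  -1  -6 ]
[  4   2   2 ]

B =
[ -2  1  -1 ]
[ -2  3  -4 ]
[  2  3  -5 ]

First compute MB:
[[-10,  -1,   4],
 [ -4,  -6,  10],
 [ -4, -34,  52],
 [ -6, -23,  36],
 [ -8,  16, -22]]
Now row reduce the product.
R2 ← R2 − (2/5)·R1: [0, -28/5, 42/5]
R3 ← R3 − (2/5)·R1: [0, -168/5, 252/5]
R4 ← R4 − (3/5)·R1: [0, -112/5, 168/5]
R5 ← R5 − (4/5)·R1: [0, 84/5, -126/5]
R3 ← R3 − (6)·R2: [0, 0, 0]
R4 ← R4 − (4)·R2: [0, 0, 0]
R5 ← R5 + (3)·R2: [0, 0, 0]
2 nonzero rows, so rank(MB) = 2.

2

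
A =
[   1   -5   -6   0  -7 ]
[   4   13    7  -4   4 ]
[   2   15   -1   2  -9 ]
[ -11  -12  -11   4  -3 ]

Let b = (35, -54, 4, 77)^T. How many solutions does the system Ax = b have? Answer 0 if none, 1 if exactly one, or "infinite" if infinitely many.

infinite

Row reduce the augmented matrix [A | b].
R2 ← R2 − (4)·R1: [0, 33, 31, -4, 32, -194]
R3 ← R3 − (2)·R1: [0, 25, 11, 2, 5, -66]
R4 ← R4 + (11)·R1: [0, -67, -77, 4, -80, 462]
R3 ← R3 − (25/33)·R2: [0, 0, -412/33, 166/33, -635/33, 2672/33]
R4 ← R4 + (67/33)·R2: [0, 0, -464/33, -136/33, -496/33, 2248/33]
R4 ← R4 − (116/103)·R3: [0, 0, 0, -1008/103, 684/103, -2376/103]
The echelon form has 4 nonzero rows, and every pivot lies in the first 5 columns, so rank(A) = rank([A|b]) = 4.
The system is consistent.
rank = 4 < 5 unknowns, so there are infinitely many solutions.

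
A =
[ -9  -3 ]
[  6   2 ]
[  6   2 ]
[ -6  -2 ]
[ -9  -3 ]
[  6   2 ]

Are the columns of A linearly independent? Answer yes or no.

Row reduce A to echelon form.
R2 ← R2 + (2/3)·R1: [0, 0]
R3 ← R3 + (2/3)·R1: [0, 0]
R4 ← R4 − (2/3)·R1: [0, 0]
R5 ← R5 − R1: [0, 0]
R6 ← R6 + (2/3)·R1: [0, 0]
1 pivot among 2 columns.
Only 1 < 2 pivot columns, so the columns are linearly dependent.

no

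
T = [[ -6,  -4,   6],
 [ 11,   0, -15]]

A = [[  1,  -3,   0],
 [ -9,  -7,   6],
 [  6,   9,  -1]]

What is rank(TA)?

2

First compute TA:
[[ 66, 100, -30],
 [-79, -168,  15]]
Now row reduce the product.
R2 ← R2 + (79/66)·R1: [0, -1594/33, -230/11]
2 nonzero rows, so rank(TA) = 2.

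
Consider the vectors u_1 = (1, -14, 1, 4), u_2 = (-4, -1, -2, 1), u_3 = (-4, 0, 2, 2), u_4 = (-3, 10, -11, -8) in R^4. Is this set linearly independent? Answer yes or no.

Form the matrix with these vectors as rows and row reduce.
R2 ← R2 + (4)·R1: [0, -57, 2, 17]
R3 ← R3 + (4)·R1: [0, -56, 6, 18]
R4 ← R4 + (3)·R1: [0, -32, -8, 4]
R3 ← R3 − (56/57)·R2: [0, 0, 230/57, 74/57]
R4 ← R4 − (32/57)·R2: [0, 0, -520/57, -316/57]
R4 ← R4 + (52/23)·R3: [0, 0, 0, -60/23]
4 nonzero rows, so the 4 vectors span a space of dimension 4.
Since 4 = 4, the vectors are linearly independent.

yes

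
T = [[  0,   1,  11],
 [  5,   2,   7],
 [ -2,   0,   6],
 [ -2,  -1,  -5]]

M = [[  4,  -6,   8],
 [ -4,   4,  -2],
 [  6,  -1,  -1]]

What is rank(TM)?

2

First compute TM:
[[ 62,  -7, -13],
 [ 54, -29,  29],
 [ 28,   6, -22],
 [-34,  13,  -9]]
Now row reduce the product.
R2 ← R2 − (27/31)·R1: [0, -710/31, 1250/31]
R3 ← R3 − (14/31)·R1: [0, 284/31, -500/31]
R4 ← R4 + (17/31)·R1: [0, 284/31, -500/31]
R3 ← R3 + (2/5)·R2: [0, 0, 0]
R4 ← R4 + (2/5)·R2: [0, 0, 0]
2 nonzero rows, so rank(TM) = 2.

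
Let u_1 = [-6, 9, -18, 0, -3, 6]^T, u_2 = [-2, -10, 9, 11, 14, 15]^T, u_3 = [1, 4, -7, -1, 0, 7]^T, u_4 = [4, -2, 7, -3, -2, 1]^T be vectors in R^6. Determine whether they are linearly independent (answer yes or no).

yes

Form the matrix with these vectors as rows and row reduce.
R2 ← R2 − (1/3)·R1: [0, -13, 15, 11, 15, 13]
R3 ← R3 + (1/6)·R1: [0, 11/2, -10, -1, -1/2, 8]
R4 ← R4 + (2/3)·R1: [0, 4, -5, -3, -4, 5]
R3 ← R3 + (11/26)·R2: [0, 0, -95/26, 95/26, 76/13, 27/2]
R4 ← R4 + (4/13)·R2: [0, 0, -5/13, 5/13, 8/13, 9]
R4 ← R4 − (2/19)·R3: [0, 0, 0, 0, 0, 144/19]
4 nonzero rows, so the 4 vectors span a space of dimension 4.
Since 4 = 4, the vectors are linearly independent.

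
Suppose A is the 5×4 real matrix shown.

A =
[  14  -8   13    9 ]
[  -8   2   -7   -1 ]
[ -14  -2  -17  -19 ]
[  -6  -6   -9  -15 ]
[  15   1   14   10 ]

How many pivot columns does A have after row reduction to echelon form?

4

Row reduce to echelon form.
R2 ← R2 + (4/7)·R1: [0, -18/7, 3/7, 29/7]
R3 ← R3 + R1: [0, -10, -4, -10]
R4 ← R4 + (3/7)·R1: [0, -66/7, -24/7, -78/7]
R5 ← R5 − (15/14)·R1: [0, 67/7, 1/14, 5/14]
R3 ← R3 − (35/9)·R2: [0, 0, -17/3, -235/9]
R4 ← R4 − (11/3)·R2: [0, 0, -5, -79/3]
R5 ← R5 + (67/18)·R2: [0, 0, 5/3, 142/9]
R4 ← R4 − (15/17)·R3: [0, 0, 0, -56/17]
R5 ← R5 + (5/17)·R3: [0, 0, 0, 413/51]
R5 ← R5 + (59/24)·R4: [0, 0, 0, 0]
Echelon form has 4 nonzero rows, so rank(A) = 4.
Each nonzero row contributes one pivot column: 4 pivot columns.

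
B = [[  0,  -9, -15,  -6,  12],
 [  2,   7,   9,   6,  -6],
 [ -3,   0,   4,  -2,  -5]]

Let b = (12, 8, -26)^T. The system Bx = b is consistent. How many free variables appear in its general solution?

3

Row reduce the augmented matrix [B | b].
Swap R1 ↔ R2
R3 ← R3 + (3/2)·R1: [0, 21/2, 35/2, 7, -14, -14]
R3 ← R3 + (7/6)·R2: [0, 0, 0, 0, 0, 0]
The echelon form has 2 nonzero rows, and every pivot lies in the first 5 columns, so rank(B) = rank([B|b]) = 2.
The system is consistent.
Free variables = (unknowns) − (rank) = 5 − 2 = 3.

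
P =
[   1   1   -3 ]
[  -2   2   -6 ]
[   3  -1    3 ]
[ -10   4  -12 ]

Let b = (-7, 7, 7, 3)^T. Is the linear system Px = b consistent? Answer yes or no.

no

Row reduce the augmented matrix [P | b].
R2 ← R2 + (2)·R1: [0, 4, -12, -7]
R3 ← R3 − (3)·R1: [0, -4, 12, 28]
R4 ← R4 + (10)·R1: [0, 14, -42, -67]
R3 ← R3 + R2: [0, 0, 0, 21]
R4 ← R4 − (7/2)·R2: [0, 0, 0, -85/2]
R4 ← R4 + (85/42)·R3: [0, 0, 0, 0]
The echelon form has 3 nonzero rows; the last pivot sits in the augmented column, so rank(P) = 2 but rank([P|b]) = 3.
Since the ranks differ, the system is inconsistent.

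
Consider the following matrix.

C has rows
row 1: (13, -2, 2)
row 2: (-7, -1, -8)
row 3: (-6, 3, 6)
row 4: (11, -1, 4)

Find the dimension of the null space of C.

1

Row reduce to echelon form.
R2 ← R2 + (7/13)·R1: [0, -27/13, -90/13]
R3 ← R3 + (6/13)·R1: [0, 27/13, 90/13]
R4 ← R4 − (11/13)·R1: [0, 9/13, 30/13]
R3 ← R3 + R2: [0, 0, 0]
R4 ← R4 + (1/3)·R2: [0, 0, 0]
2 nonzero rows, so rank(C) = 2.
C has 3 columns; by rank–nullity, nullity = 3 − 2 = 1.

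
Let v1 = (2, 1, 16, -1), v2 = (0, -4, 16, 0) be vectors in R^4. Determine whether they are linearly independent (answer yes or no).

Form the matrix with these vectors as rows and row reduce.
2 nonzero rows, so the 2 vectors span a space of dimension 2.
Since 2 = 2, the vectors are linearly independent.

yes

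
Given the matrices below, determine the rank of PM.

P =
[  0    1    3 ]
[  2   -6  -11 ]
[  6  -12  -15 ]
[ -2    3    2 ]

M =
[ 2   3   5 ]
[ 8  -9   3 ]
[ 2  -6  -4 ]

2

First compute PM:
[[ 14, -27,  -9],
 [-66, 126,  36],
 [-114, 216,  54],
 [ 24, -45,  -9]]
Now row reduce the product.
R2 ← R2 + (33/7)·R1: [0, -9/7, -45/7]
R3 ← R3 + (57/7)·R1: [0, -27/7, -135/7]
R4 ← R4 − (12/7)·R1: [0, 9/7, 45/7]
R3 ← R3 − (3)·R2: [0, 0, 0]
R4 ← R4 + R2: [0, 0, 0]
2 nonzero rows, so rank(PM) = 2.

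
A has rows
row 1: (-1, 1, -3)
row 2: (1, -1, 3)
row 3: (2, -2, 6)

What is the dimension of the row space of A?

Row reduce to echelon form.
R2 ← R2 + R1: [0, 0, 0]
R3 ← R3 + (2)·R1: [0, 0, 0]
Echelon form has 1 nonzero row, so rank(A) = 1.
The row space has dimension equal to the rank: 1.

1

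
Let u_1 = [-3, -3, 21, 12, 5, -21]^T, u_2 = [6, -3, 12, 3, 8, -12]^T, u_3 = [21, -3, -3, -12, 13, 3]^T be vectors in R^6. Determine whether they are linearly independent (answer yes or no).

no

Form the matrix with these vectors as rows and row reduce.
R2 ← R2 + (2)·R1: [0, -9, 54, 27, 18, -54]
R3 ← R3 + (7)·R1: [0, -24, 144, 72, 48, -144]
R3 ← R3 − (8/3)·R2: [0, 0, 0, 0, 0, 0]
2 nonzero rows, so the 3 vectors span a space of dimension 2.
Since 2 < 3, the vectors are linearly dependent.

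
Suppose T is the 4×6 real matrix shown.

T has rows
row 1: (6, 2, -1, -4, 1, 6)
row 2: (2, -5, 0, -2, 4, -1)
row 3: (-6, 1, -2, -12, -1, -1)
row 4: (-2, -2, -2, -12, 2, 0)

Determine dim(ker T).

2

Row reduce to echelon form.
R2 ← R2 − (1/3)·R1: [0, -17/3, 1/3, -2/3, 11/3, -3]
R3 ← R3 + R1: [0, 3, -3, -16, 0, 5]
R4 ← R4 + (1/3)·R1: [0, -4/3, -7/3, -40/3, 7/3, 2]
R3 ← R3 + (9/17)·R2: [0, 0, -48/17, -278/17, 33/17, 58/17]
R4 ← R4 − (4/17)·R2: [0, 0, -41/17, -224/17, 25/17, 46/17]
R4 ← R4 − (41/48)·R3: [0, 0, 0, 19/24, -3/16, -5/24]
4 nonzero rows, so rank(T) = 4.
T has 6 columns; by rank–nullity, nullity = 6 − 4 = 2.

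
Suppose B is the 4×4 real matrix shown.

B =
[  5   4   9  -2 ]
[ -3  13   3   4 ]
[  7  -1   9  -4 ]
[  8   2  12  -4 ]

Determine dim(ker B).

Row reduce to echelon form.
R2 ← R2 + (3/5)·R1: [0, 77/5, 42/5, 14/5]
R3 ← R3 − (7/5)·R1: [0, -33/5, -18/5, -6/5]
R4 ← R4 − (8/5)·R1: [0, -22/5, -12/5, -4/5]
R3 ← R3 + (3/7)·R2: [0, 0, 0, 0]
R4 ← R4 + (2/7)·R2: [0, 0, 0, 0]
2 nonzero rows, so rank(B) = 2.
B has 4 columns; by rank–nullity, nullity = 4 − 2 = 2.

2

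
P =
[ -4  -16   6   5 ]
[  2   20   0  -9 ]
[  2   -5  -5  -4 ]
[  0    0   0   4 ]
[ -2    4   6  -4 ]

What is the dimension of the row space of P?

4

Row reduce to echelon form.
R2 ← R2 + (1/2)·R1: [0, 12, 3, -13/2]
R3 ← R3 + (1/2)·R1: [0, -13, -2, -3/2]
R5 ← R5 − (1/2)·R1: [0, 12, 3, -13/2]
R3 ← R3 + (13/12)·R2: [0, 0, 5/4, -205/24]
R5 ← R5 − R2: [0, 0, 0, 0]
Echelon form has 4 nonzero rows, so rank(P) = 4.
The row space has dimension equal to the rank: 4.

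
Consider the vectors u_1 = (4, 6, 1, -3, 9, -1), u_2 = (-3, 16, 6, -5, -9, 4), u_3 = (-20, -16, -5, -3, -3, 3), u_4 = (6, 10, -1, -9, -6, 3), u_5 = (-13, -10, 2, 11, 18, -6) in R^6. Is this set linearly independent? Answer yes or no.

yes

Form the matrix with these vectors as rows and row reduce.
R2 ← R2 + (3/4)·R1: [0, 41/2, 27/4, -29/4, -9/4, 13/4]
R3 ← R3 + (5)·R1: [0, 14, 0, -18, 42, -2]
R4 ← R4 − (3/2)·R1: [0, 1, -5/2, -9/2, -39/2, 9/2]
R5 ← R5 + (13/4)·R1: [0, 19/2, 21/4, 5/4, 189/4, -37/4]
R3 ← R3 − (28/41)·R2: [0, 0, -189/41, -535/41, 1785/41, -173/41]
R4 ← R4 − (2/41)·R2: [0, 0, -116/41, -170/41, -795/41, 178/41]
R5 ← R5 − (19/41)·R2: [0, 0, 87/41, 189/41, 1980/41, -441/41]
R4 ← R4 − (116/189)·R3: [0, 0, 0, 730/189, -415/9, 1310/189]
R5 ← R5 + (29/63)·R3: [0, 0, 0, -88/63, 205/3, -800/63]
R5 ← R5 + (132/365)·R4: [0, 0, 0, 0, 3771/73, -744/73]
5 nonzero rows, so the 5 vectors span a space of dimension 5.
Since 5 = 5, the vectors are linearly independent.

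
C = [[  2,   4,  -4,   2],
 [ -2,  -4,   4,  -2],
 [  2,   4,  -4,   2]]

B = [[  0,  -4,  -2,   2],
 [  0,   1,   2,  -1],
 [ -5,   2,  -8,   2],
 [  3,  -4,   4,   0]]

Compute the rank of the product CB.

First compute CB:
[[ 26, -20,  44,  -8],
 [-26,  20, -44,   8],
 [ 26, -20,  44,  -8]]
Now row reduce the product.
R2 ← R2 + R1: [0, 0, 0, 0]
R3 ← R3 − R1: [0, 0, 0, 0]
1 nonzero row, so rank(CB) = 1.

1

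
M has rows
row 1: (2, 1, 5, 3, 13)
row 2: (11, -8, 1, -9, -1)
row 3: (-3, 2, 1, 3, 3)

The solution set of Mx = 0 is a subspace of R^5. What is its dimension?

2

Row reduce to echelon form.
R2 ← R2 − (11/2)·R1: [0, -27/2, -53/2, -51/2, -145/2]
R3 ← R3 + (3/2)·R1: [0, 7/2, 17/2, 15/2, 45/2]
R3 ← R3 + (7/27)·R2: [0, 0, 44/27, 8/9, 100/27]
3 nonzero rows, so rank(M) = 3.
M has 5 columns; by rank–nullity, nullity = 5 − 3 = 2.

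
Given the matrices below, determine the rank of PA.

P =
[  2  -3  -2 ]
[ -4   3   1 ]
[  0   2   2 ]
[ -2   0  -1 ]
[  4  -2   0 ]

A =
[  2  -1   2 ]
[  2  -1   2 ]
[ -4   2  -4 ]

First compute PA:
[[  6,  -3,   6],
 [ -6,   3,  -6],
 [ -4,   2,  -4],
 [  0,   0,   0],
 [  4,  -2,   4]]
Now row reduce the product.
R2 ← R2 + R1: [0, 0, 0]
R3 ← R3 + (2/3)·R1: [0, 0, 0]
R5 ← R5 − (2/3)·R1: [0, 0, 0]
1 nonzero row, so rank(PA) = 1.

1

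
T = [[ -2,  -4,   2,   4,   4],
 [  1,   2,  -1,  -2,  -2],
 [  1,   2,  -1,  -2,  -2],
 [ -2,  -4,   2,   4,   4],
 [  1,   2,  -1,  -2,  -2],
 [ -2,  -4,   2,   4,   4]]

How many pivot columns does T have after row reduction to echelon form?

Row reduce to echelon form.
R2 ← R2 + (1/2)·R1: [0, 0, 0, 0, 0]
R3 ← R3 + (1/2)·R1: [0, 0, 0, 0, 0]
R4 ← R4 − R1: [0, 0, 0, 0, 0]
R5 ← R5 + (1/2)·R1: [0, 0, 0, 0, 0]
R6 ← R6 − R1: [0, 0, 0, 0, 0]
Echelon form has 1 nonzero row, so rank(T) = 1.
Each nonzero row contributes one pivot column: 1 pivot columns.

1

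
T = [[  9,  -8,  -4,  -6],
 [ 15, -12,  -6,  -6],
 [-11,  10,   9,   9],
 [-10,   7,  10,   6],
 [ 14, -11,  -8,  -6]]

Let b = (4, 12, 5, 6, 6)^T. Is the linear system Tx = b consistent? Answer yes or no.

yes

Row reduce the augmented matrix [T | b].
R2 ← R2 − (5/3)·R1: [0, 4/3, 2/3, 4, 16/3]
R3 ← R3 + (11/9)·R1: [0, 2/9, 37/9, 5/3, 89/9]
R4 ← R4 + (10/9)·R1: [0, -17/9, 50/9, -2/3, 94/9]
R5 ← R5 − (14/9)·R1: [0, 13/9, -16/9, 10/3, -2/9]
R3 ← R3 − (1/6)·R2: [0, 0, 4, 1, 9]
R4 ← R4 + (17/12)·R2: [0, 0, 13/2, 5, 18]
R5 ← R5 − (13/12)·R2: [0, 0, -5/2, -1, -6]
R4 ← R4 − (13/8)·R3: [0, 0, 0, 27/8, 27/8]
R5 ← R5 + (5/8)·R3: [0, 0, 0, -3/8, -3/8]
R5 ← R5 + (1/9)·R4: [0, 0, 0, 0, 0]
The echelon form has 4 nonzero rows, and every pivot lies in the first 4 columns, so rank(T) = rank([T|b]) = 4.
The system is consistent.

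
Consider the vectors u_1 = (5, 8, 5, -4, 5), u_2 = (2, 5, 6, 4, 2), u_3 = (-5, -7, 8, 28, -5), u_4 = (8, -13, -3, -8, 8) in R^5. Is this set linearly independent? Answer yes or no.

yes

Form the matrix with these vectors as rows and row reduce.
R2 ← R2 − (2/5)·R1: [0, 9/5, 4, 28/5, 0]
R3 ← R3 + R1: [0, 1, 13, 24, 0]
R4 ← R4 − (8/5)·R1: [0, -129/5, -11, -8/5, 0]
R3 ← R3 − (5/9)·R2: [0, 0, 97/9, 188/9, 0]
R4 ← R4 + (43/3)·R2: [0, 0, 139/3, 236/3, 0]
R4 ← R4 − (417/97)·R3: [0, 0, 0, -1080/97, 0]
4 nonzero rows, so the 4 vectors span a space of dimension 4.
Since 4 = 4, the vectors are linearly independent.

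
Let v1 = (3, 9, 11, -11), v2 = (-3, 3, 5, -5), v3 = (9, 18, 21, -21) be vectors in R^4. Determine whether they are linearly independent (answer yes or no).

Form the matrix with these vectors as rows and row reduce.
R2 ← R2 + R1: [0, 12, 16, -16]
R3 ← R3 − (3)·R1: [0, -9, -12, 12]
R3 ← R3 + (3/4)·R2: [0, 0, 0, 0]
2 nonzero rows, so the 3 vectors span a space of dimension 2.
Since 2 < 3, the vectors are linearly dependent.

no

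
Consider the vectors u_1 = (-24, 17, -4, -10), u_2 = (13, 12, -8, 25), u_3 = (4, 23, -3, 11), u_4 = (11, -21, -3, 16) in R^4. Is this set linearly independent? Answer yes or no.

Form the matrix with these vectors as rows and row reduce.
R2 ← R2 + (13/24)·R1: [0, 509/24, -61/6, 235/12]
R3 ← R3 + (1/6)·R1: [0, 155/6, -11/3, 28/3]
R4 ← R4 + (11/24)·R1: [0, -317/24, -29/6, 137/12]
R3 ← R3 − (620/509)·R2: [0, 0, 4437/509, -7391/509]
R4 ← R4 + (317/509)·R2: [0, 0, -5683/509, 12019/509]
R4 ← R4 + (5683/4437)·R3: [0, 0, 0, 22250/4437]
4 nonzero rows, so the 4 vectors span a space of dimension 4.
Since 4 = 4, the vectors are linearly independent.

yes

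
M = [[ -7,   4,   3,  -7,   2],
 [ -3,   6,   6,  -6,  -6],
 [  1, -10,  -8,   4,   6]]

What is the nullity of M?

Row reduce to echelon form.
R2 ← R2 − (3/7)·R1: [0, 30/7, 33/7, -3, -48/7]
R3 ← R3 + (1/7)·R1: [0, -66/7, -53/7, 3, 44/7]
R3 ← R3 + (11/5)·R2: [0, 0, 14/5, -18/5, -44/5]
3 nonzero rows, so rank(M) = 3.
M has 5 columns; by rank–nullity, nullity = 5 − 3 = 2.

2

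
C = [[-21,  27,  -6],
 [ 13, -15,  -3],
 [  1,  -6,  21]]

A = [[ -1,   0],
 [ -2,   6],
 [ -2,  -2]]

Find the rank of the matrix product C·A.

2

First compute CA:
[[-21, 174],
 [ 23, -84],
 [-31, -78]]
Now row reduce the product.
R2 ← R2 + (23/21)·R1: [0, 746/7]
R3 ← R3 − (31/21)·R1: [0, -2344/7]
R3 ← R3 + (1172/373)·R2: [0, 0]
2 nonzero rows, so rank(CA) = 2.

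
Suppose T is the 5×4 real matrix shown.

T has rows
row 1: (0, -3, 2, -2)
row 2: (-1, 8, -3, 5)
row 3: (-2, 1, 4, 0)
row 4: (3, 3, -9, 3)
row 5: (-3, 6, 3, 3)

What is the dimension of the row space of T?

Row reduce to echelon form.
Swap R1 ↔ R2
R3 ← R3 − (2)·R1: [0, -15, 10, -10]
R4 ← R4 + (3)·R1: [0, 27, -18, 18]
R5 ← R5 − (3)·R1: [0, -18, 12, -12]
R3 ← R3 − (5)·R2: [0, 0, 0, 0]
R4 ← R4 + (9)·R2: [0, 0, 0, 0]
R5 ← R5 − (6)·R2: [0, 0, 0, 0]
Echelon form has 2 nonzero rows, so rank(T) = 2.
The row space has dimension equal to the rank: 2.

2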